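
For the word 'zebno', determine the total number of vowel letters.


Scanning each character of 'zebno':
  Position 1: 'z' -> consonant (running count: 0)
  Position 2: 'e' -> vowel (running count: 1)
  Position 3: 'b' -> consonant (running count: 1)
  Position 4: 'n' -> consonant (running count: 1)
  Position 5: 'o' -> vowel (running count: 2)
Total vowels: 2

2


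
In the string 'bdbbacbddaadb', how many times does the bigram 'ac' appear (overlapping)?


Scanning 'bdbbacbddaadb' for bigram 'ac':
  Position 0: 'bd' -> no
  Position 1: 'db' -> no
  Position 2: 'bb' -> no
  Position 3: 'ba' -> no
  Position 4: 'ac' -> MATCH
  Position 5: 'cb' -> no
  Position 6: 'bd' -> no
  Position 7: 'dd' -> no
  Position 8: 'da' -> no
  Position 9: 'aa' -> no
  Position 10: 'ad' -> no
  Position 11: 'db' -> no
Total matches: 1

1


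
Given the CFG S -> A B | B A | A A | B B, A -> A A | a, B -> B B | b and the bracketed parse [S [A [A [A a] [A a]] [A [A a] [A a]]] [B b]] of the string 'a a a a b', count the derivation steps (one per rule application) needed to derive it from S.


Every bracketed nonterminal node [X ...] in the tree is produced by exactly one rule application.
Reading the tree off as a leftmost derivation:
  Step 1: S  =>  A B   (applied S -> A B)
  Step 2: A B  =>  A A B   (applied A -> A A)
  Step 3: A A B  =>  A A A B   (applied A -> A A)
  Step 4: A A A B  =>  a A A B   (applied A -> a)
  Step 5: a A A B  =>  a a A B   (applied A -> a)
  Step 6: a a A B  =>  a a A A B   (applied A -> A A)
  Step 7: a a A A B  =>  a a a A B   (applied A -> a)
  Step 8: a a a A B  =>  a a a a B   (applied A -> a)
  Step 9: a a a a B  =>  a a a a b   (applied B -> b)
Final yield: a a a a b
Total rewrite steps: 9

9


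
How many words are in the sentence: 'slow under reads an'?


Counting words by splitting on spaces:
  Word 1: 'slow'
  Word 2: 'under'
  Word 3: 'reads'
  Word 4: 'an'
Total words: 4

4


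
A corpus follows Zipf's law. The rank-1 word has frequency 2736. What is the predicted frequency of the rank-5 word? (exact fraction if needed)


Zipf's law: freq(rank) = f1 / rank
f1 = 2736, rank = 5
freq = 2736 / 5
GCD(2736, 5) = 1
Simplified: 2736/5

2736/5


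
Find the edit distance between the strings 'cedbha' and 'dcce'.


Building DP table for s1='cedbha' (len 6) and s2='dcce' (len 4):
       d  c  c  e
    0  1  2  3  4
  c 1  1  1  2  3
  e 2  2  2  2  2
  d 3  2  3  3  3
  b 4  3  3  4  4
  h 5  4  4  4  5
  a 6  5  5  5  5
Edit distance = dp[6][4] = 5

5


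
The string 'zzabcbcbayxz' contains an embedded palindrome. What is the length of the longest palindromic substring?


Scanning 'zzabcbcbayxz' for palindromic substrings.
Substring at positions 2-8: 'abcbcba'.
Check: reverse('abcbcba') = 'abcbcba' -> palindrome confirmed.
Neighbouring characters ('z' / 'y') break symmetry, so it cannot extend further.
No longer palindromic substring exists; longest length = 7

7


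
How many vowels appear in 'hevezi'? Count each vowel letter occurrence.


Scanning each character of 'hevezi':
  Position 1: 'h' -> consonant (running count: 0)
  Position 2: 'e' -> vowel (running count: 1)
  Position 3: 'v' -> consonant (running count: 1)
  Position 4: 'e' -> vowel (running count: 2)
  Position 5: 'z' -> consonant (running count: 2)
  Position 6: 'i' -> vowel (running count: 3)
Total vowels: 3

3


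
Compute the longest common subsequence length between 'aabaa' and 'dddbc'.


DP table for LCS of 'aabaa' and 'dddbc':
       d  d  d  b  c
    0  0  0  0  0  0
  a 0  0  0  0  0  0
  a 0  0  0  0  0  0
  b 0  0  0  0  1  1
  a 0  0  0  0  1  1
  a 0  0  0  0  1  1
LCS: 'b'
LCS length = 1

1


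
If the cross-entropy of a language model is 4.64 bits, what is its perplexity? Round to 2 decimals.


Perplexity formula: PP = 2^H
H = 4.64
PP = 2^4.64
Decompose: 2^4.64 = 2^4 * 2^0.64
2^4 = 16, 2^0.64 ~ 1.5583292
PP ~ 16 * 1.5583292 = 24.9332672
Rounded to 2 decimals: 24.93

24.93


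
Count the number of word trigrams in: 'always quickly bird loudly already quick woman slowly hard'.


Word trigrams from [9] words:
  Trigram 1: (always quickly bird)
  Trigram 2: (quickly bird loudly)
  Trigram 3: (bird loudly already)
  Trigram 4: (loudly already quick)
  Trigram 5: (already quick woman)
  Trigram 6: (quick woman slowly)
  Trigram 7: (woman slowly hard)
Total word trigrams: 9 - 2 = 7

7


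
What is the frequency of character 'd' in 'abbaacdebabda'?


Scanning 'abbaacdebabda' for 'd':
  Position 6: 'd' -> MATCH (count: 1)
  Position 11: 'd' -> MATCH (count: 2)
Total occurrences of 'd': 2

2


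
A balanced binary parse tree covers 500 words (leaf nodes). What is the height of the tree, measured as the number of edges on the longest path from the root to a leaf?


In a balanced binary tree with n leaves the deepest leaf is ceil(log2(n)) edges below the root.
log2(500) = 8.9658
ceil(8.9658) = 9
height (edges) = 9

9


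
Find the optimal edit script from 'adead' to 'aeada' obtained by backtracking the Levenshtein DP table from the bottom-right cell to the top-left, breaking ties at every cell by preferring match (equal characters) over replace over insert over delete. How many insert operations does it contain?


Edit distance = 2. Backtracking from cell (5, 5) with preference match > replace > insert > delete,
then listing the resulting alignment 'adead' -> 'aeada' left to right:
  Step 1: keep 'a'
  Step 2: delete 'd'
  Step 3: keep 'e'
  Step 4: keep 'a'
  Step 5: keep 'd'
  Step 6: insert 'a' [insertion #1]
Total insertions: 1

1


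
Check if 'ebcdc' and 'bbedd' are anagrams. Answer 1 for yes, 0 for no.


Sort characters of 'ebcdc': 'bccde'
Sort characters of 'bbedd': 'bbdde'
Sorted forms differ -> they are NOT anagrams
Result: 0

0


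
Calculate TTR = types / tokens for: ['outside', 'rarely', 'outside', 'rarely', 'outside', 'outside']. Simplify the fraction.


Tokens: 6
Unique types: ('outside', 'rarely') = 2
TTR = 2/6
Simplify: divide both by 2 -> 1/3
TTR = 1/3

1/3


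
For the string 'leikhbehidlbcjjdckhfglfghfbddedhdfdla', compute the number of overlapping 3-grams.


String 'leikhbehidlbcjjdckhfglfghfbddedhdfdla' has length L = 37.
Number of overlapping n-grams = L - n + 1
Substituting: 37 - 3 + 1 = 35

35


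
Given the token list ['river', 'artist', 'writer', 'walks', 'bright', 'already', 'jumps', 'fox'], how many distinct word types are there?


Listing all tokens and tracking unique types:
  Token 1: 'river' -> NEW (unique so far: 1)
  Token 2: 'artist' -> NEW (unique so far: 2)
  Token 3: 'writer' -> NEW (unique so far: 3)
  Token 4: 'walks' -> NEW (unique so far: 4)
  Token 5: 'bright' -> NEW (unique so far: 5)
  Token 6: 'already' -> NEW (unique so far: 6)
  Token 7: 'jumps' -> NEW (unique so far: 7)
  Token 8: 'fox' -> NEW (unique so far: 8)
Unique types: ('already', 'artist', 'bright', 'fox', 'jumps', 'river', 'walks', 'writer')
Vocabulary size: 8

8


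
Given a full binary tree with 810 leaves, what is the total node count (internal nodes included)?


Leaf nodes (terminals): 810
Internal nodes = n - 1 = 810 - 1 = 809
Total = leaves + internal = 810 + 809 = 1619

1619


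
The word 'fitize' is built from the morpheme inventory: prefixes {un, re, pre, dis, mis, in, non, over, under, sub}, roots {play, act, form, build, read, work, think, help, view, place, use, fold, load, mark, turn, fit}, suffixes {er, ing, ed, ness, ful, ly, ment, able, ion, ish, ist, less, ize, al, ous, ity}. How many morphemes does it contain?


Segmenting 'fitize' against the inventory:
  'fit' -> root (morpheme 1)
  'ize' -> suffix (morpheme 2)
Total morphemes: 2

2


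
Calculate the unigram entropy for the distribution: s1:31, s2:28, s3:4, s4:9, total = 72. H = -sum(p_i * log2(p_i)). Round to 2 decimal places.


Computing entropy H = -sum(p_i * log2(p_i)):
  s1: p = 31/72 = 0.4306, -p*log2(p) = 0.5234
  s2: p = 28/72 = 0.3889, -p*log2(p) = 0.5299
  s3: p = 4/72 = 0.0556, -p*log2(p) = 0.2317
  s4: p = 9/72 = 0.1250, -p*log2(p) = 0.3750
H = sum of terms = 1.6600
Rounded to 2 decimals: 1.66

1.66


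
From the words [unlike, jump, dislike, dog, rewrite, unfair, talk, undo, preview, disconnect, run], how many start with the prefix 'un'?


Checking each word for prefix 'un':
  'unlike' -> YES, starts with 'un' (count: 1)
  'jump' -> no (count: 1)
  'dislike' -> no (count: 1)
  'dog' -> no (count: 1)
  'rewrite' -> no (count: 1)
  'unfair' -> YES, starts with 'un' (count: 2)
  'talk' -> no (count: 2)
  'undo' -> YES, starts with 'un' (count: 3)
  'preview' -> no (count: 3)
  'disconnect' -> no (count: 3)
  'run' -> no (count: 3)
Total with prefix 'un': 3

3


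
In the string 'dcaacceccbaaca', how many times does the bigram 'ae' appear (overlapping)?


Scanning 'dcaacceccbaaca' for bigram 'ae':
  Position 0: 'dc' -> no
  Position 1: 'ca' -> no
  Position 2: 'aa' -> no
  Position 3: 'ac' -> no
  Position 4: 'cc' -> no
  Position 5: 'ce' -> no
  Position 6: 'ec' -> no
  Position 7: 'cc' -> no
  Position 8: 'cb' -> no
  Position 9: 'ba' -> no
  Position 10: 'aa' -> no
  Position 11: 'ac' -> no
  Position 12: 'ca' -> no
Total matches: 0

0


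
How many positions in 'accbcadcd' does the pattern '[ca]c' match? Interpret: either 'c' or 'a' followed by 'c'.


Pattern: [ca]c means either 'c' or 'a' followed by 'c'.
Scanning 'accbcadcd' position-by-position:
  Pos 0: window 'ac' -> MATCH
  Pos 1: window 'cc' -> MATCH
  Pos 2: window 'cb' -> no
  Pos 3: window 'bc' -> no
  Pos 4: window 'ca' -> no
  Pos 5: window 'ad' -> no
  Pos 6: window 'dc' -> no
  Pos 7: window 'cd' -> no
  Pos 8: window 'd' -> no
Total matches: 2

2


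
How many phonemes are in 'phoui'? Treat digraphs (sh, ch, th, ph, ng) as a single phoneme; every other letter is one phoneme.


Parsing 'phoui' greedily, digraphs first:
  'ph' -> digraph (1 consonant phoneme) (phonemes so far: 1)
  'o' -> vowel phoneme (phonemes so far: 2)
  'u' -> vowel phoneme (phonemes so far: 3)
  'i' -> vowel phoneme (phonemes so far: 4)
Total phonemes: 4

4


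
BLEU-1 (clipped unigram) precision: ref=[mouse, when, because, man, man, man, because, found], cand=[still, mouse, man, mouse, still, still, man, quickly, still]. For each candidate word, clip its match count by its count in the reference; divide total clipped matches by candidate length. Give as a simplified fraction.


Reference word counts: {'because': 2, 'found': 1, 'man': 3, 'mouse': 1, 'when': 1}
Checking each candidate word (with clipping):
  'still' -> not in reference -> no match (matches: 0)
  'mouse' -> in reference (ref count 1, used 1/1) -> match (matches: 1)
  'man' -> in reference (ref count 3, used 1/3) -> match (matches: 2)
  'mouse' -> ref count 1 already used up (1/1) -> clipped, no match (matches: 2)
  'still' -> not in reference -> no match (matches: 2)
  'still' -> not in reference -> no match (matches: 2)
  'man' -> in reference (ref count 3, used 2/3) -> match (matches: 3)
  'quickly' -> not in reference -> no match (matches: 3)
  'still' -> not in reference -> no match (matches: 3)
Clipped matches: 3, Candidate length: 9
Precision = 3/9 = 1/3

1/3


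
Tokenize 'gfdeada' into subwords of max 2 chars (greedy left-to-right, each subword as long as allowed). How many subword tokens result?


'gfdeada' has 7 characters.
Chunking with max size 2:
  Chunk 1: 'gf' (positions 0-1)
  Chunk 2: 'de' (positions 2-3)
  Chunk 3: 'ad' (positions 4-5)
  Chunk 4: 'a' (positions 6-6)
Total chunks: ceil(7 / 2) = 4

4


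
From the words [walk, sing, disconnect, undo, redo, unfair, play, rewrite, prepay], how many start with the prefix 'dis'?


Checking each word for prefix 'dis':
  'walk' -> no (count: 0)
  'sing' -> no (count: 0)
  'disconnect' -> YES, starts with 'dis' (count: 1)
  'undo' -> no (count: 1)
  'redo' -> no (count: 1)
  'unfair' -> no (count: 1)
  'play' -> no (count: 1)
  'rewrite' -> no (count: 1)
  'prepay' -> no (count: 1)
Total with prefix 'dis': 1

1


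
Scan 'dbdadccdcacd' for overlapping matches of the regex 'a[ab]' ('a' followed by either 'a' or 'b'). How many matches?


Pattern: a[ab] means 'a' followed by either 'a' or 'b'.
Scanning 'dbdadccdcacd' position-by-position:
  Pos 0: window 'db' -> no
  Pos 1: window 'bd' -> no
  Pos 2: window 'da' -> no
  Pos 3: window 'ad' -> no
  Pos 4: window 'dc' -> no
  Pos 5: window 'cc' -> no
  Pos 6: window 'cd' -> no
  Pos 7: window 'dc' -> no
  Pos 8: window 'ca' -> no
  Pos 9: window 'ac' -> no
  Pos 10: window 'cd' -> no
  Pos 11: window 'd' -> no
Total matches: 0

0


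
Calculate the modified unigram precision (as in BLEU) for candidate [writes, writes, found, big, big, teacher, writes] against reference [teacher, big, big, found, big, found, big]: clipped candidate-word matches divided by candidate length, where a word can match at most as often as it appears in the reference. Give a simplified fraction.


Reference word counts: {'big': 4, 'found': 2, 'teacher': 1}
Checking each candidate word (with clipping):
  'writes' -> not in reference -> no match (matches: 0)
  'writes' -> not in reference -> no match (matches: 0)
  'found' -> in reference (ref count 2, used 1/2) -> match (matches: 1)
  'big' -> in reference (ref count 4, used 1/4) -> match (matches: 2)
  'big' -> in reference (ref count 4, used 2/4) -> match (matches: 3)
  'teacher' -> in reference (ref count 1, used 1/1) -> match (matches: 4)
  'writes' -> not in reference -> no match (matches: 4)
Clipped matches: 4, Candidate length: 7
Precision = 4/7

4/7


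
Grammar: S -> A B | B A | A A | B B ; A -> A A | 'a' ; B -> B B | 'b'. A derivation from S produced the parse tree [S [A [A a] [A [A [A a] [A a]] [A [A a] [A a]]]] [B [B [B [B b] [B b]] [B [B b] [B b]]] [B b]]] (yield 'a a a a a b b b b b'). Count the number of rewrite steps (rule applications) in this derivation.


Every bracketed nonterminal node [X ...] in the tree is produced by exactly one rule application.
Reading the tree off as a leftmost derivation:
  Step 1: S  =>  A B   (applied S -> A B)
  Step 2: A B  =>  A A B   (applied A -> A A)
  Step 3: A A B  =>  a A B   (applied A -> a)
  Step 4: a A B  =>  a A A B   (applied A -> A A)
  Step 5: a A A B  =>  a A A A B   (applied A -> A A)
  Step 6: a A A A B  =>  a a A A B   (applied A -> a)
  Step 7: a a A A B  =>  a a a A B   (applied A -> a)
  Step 8: a a a A B  =>  a a a A A B   (applied A -> A A)
  Step 9: a a a A A B  =>  a a a a A B   (applied A -> a)
  Step 10: a a a a A B  =>  a a a a a B   (applied A -> a)
  Step 11: a a a a a B  =>  a a a a a B B   (applied B -> B B)
  Step 12: a a a a a B B  =>  a a a a a B B B   (applied B -> B B)
  Step 13: a a a a a B B B  =>  a a a a a B B B B   (applied B -> B B)
  Step 14: a a a a a B B B B  =>  a a a a a b B B B   (applied B -> b)
  Step 15: a a a a a b B B B  =>  a a a a a b b B B   (applied B -> b)
  Step 16: a a a a a b b B B  =>  a a a a a b b B B B   (applied B -> B B)
  Step 17: a a a a a b b B B B  =>  a a a a a b b b B B   (applied B -> b)
  Step 18: a a a a a b b b B B  =>  a a a a a b b b b B   (applied B -> b)
  Step 19: a a a a a b b b b B  =>  a a a a a b b b b b   (applied B -> b)
Final yield: a a a a a b b b b b
Total rewrite steps: 19

19


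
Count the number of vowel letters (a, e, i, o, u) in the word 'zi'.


Scanning each character of 'zi':
  Position 1: 'z' -> consonant (running count: 0)
  Position 2: 'i' -> vowel (running count: 1)
Total vowels: 1

1


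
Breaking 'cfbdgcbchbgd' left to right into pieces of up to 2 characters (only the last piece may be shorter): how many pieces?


'cfbdgcbchbgd' has 12 characters.
Chunking with max size 2:
  Chunk 1: 'cf' (positions 0-1)
  Chunk 2: 'bd' (positions 2-3)
  Chunk 3: 'gc' (positions 4-5)
  Chunk 4: 'bc' (positions 6-7)
  Chunk 5: 'hb' (positions 8-9)
  Chunk 6: 'gd' (positions 10-11)
Total chunks: ceil(12 / 2) = 6

6


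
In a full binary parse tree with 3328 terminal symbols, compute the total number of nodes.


Leaf nodes (terminals): 3328
Internal nodes = n - 1 = 3328 - 1 = 3327
Total = leaves + internal = 3328 + 3327 = 6655

6655


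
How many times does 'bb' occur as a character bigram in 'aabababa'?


Scanning 'aabababa' for bigram 'bb':
  Position 0: 'aa' -> no
  Position 1: 'ab' -> no
  Position 2: 'ba' -> no
  Position 3: 'ab' -> no
  Position 4: 'ba' -> no
  Position 5: 'ab' -> no
  Position 6: 'ba' -> no
Total matches: 0

0


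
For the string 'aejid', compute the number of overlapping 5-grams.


String 'aejid' has length L = 5.
Number of overlapping n-grams = L - n + 1
Substituting: 5 - 5 + 1 = 1

1


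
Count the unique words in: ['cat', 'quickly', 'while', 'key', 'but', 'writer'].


Listing all tokens and tracking unique types:
  Token 1: 'cat' -> NEW (unique so far: 1)
  Token 2: 'quickly' -> NEW (unique so far: 2)
  Token 3: 'while' -> NEW (unique so far: 3)
  Token 4: 'key' -> NEW (unique so far: 4)
  Token 5: 'but' -> NEW (unique so far: 5)
  Token 6: 'writer' -> NEW (unique so far: 6)
Unique types: ('but', 'cat', 'key', 'quickly', 'while', 'writer')
Vocabulary size: 6

6


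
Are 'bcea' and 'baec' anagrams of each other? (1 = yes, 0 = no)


Sort characters of 'bcea': 'abce'
Sort characters of 'baec': 'abce'
Sorted forms match -> they ARE anagrams
Result: 1

1


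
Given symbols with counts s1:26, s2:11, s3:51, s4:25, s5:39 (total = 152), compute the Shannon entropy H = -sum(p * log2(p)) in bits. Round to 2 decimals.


Computing entropy H = -sum(p_i * log2(p_i)):
  s1: p = 26/152 = 0.1711, -p*log2(p) = 0.4358
  s2: p = 11/152 = 0.0724, -p*log2(p) = 0.2742
  s3: p = 51/152 = 0.3355, -p*log2(p) = 0.5286
  s4: p = 25/152 = 0.1645, -p*log2(p) = 0.4283
  s5: p = 39/152 = 0.2566, -p*log2(p) = 0.5035
H = sum of terms = 2.1704
Rounded to 2 decimals: 2.17

2.17


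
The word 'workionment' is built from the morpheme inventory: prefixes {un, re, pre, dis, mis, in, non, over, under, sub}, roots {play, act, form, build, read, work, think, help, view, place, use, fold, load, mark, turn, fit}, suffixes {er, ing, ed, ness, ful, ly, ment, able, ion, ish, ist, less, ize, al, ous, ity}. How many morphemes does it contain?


Segmenting 'workionment' against the inventory:
  'work' -> root (morpheme 1)
  'ion' -> suffix (morpheme 2)
  'ment' -> suffix (morpheme 3)
Total morphemes: 3

3


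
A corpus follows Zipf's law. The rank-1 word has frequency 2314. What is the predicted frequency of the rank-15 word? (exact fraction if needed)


Zipf's law: freq(rank) = f1 / rank
f1 = 2314, rank = 15
freq = 2314 / 15
GCD(2314, 15) = 1
Simplified: 2314/15

2314/15


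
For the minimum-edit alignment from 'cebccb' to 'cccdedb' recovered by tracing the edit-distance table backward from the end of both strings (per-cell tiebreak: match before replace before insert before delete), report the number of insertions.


Edit distance = 5. Backtracking from cell (6, 7) with preference match > replace > insert > delete,
then listing the resulting alignment 'cebccb' -> 'cccdedb' left to right:
  Step 1: insert 'c' [insertion #1]
  Step 2: keep 'c'
  Step 3: replace e->c
  Step 4: replace b->d
  Step 5: replace c->e
  Step 6: replace c->d
  Step 7: keep 'b'
Total insertions: 1

1


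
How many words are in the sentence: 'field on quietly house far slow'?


Counting words by splitting on spaces:
  Word 1: 'field'
  Word 2: 'on'
  Word 3: 'quietly'
  Word 4: 'house'
  Word 5: 'far'
  Word 6: 'slow'
Total words: 6

6


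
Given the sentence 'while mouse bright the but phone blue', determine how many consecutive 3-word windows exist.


Word trigrams from [7] words:
  Trigram 1: (while mouse bright)
  Trigram 2: (mouse bright the)
  Trigram 3: (bright the but)
  Trigram 4: (the but phone)
  Trigram 5: (but phone blue)
Total word trigrams: 7 - 2 = 5

5


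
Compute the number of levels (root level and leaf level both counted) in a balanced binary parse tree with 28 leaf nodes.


In a balanced binary tree with n leaves the deepest leaf is ceil(log2(n)) edges below the root,
so counting node levels inclusive of root and leaves gives ceil(log2(n)) + 1 levels.
log2(28) = 4.8074
ceil(4.8074) = 5
levels = 5 + 1 = 6

6


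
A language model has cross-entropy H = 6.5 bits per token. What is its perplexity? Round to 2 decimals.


Perplexity formula: PP = 2^H
H = 6.5
PP = 2^6.5
Decompose: 2^6.5 = 2^6 * 2^0.5 = 2^6 * sqrt(2)
2^6 = 64, sqrt(2) ~ 1.4142136
PP ~ 64 * 1.4142136 = 90.5096704
Rounded to 2 decimals: 90.51

90.51


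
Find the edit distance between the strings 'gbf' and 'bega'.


Building DP table for s1='gbf' (len 3) and s2='bega' (len 4):
       b  e  g  a
    0  1  2  3  4
  g 1  1  2  2  3
  b 2  1  2  3  3
  f 3  2  2  3  4
Edit distance = dp[3][4] = 4

4


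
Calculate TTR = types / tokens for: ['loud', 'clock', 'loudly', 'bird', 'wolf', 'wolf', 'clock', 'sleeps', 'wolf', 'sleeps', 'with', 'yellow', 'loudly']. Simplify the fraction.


Tokens: 13
Unique types: ('bird', 'clock', 'loud', 'loudly', 'sleeps', 'with', 'wolf', 'yellow') = 8
TTR = 8/13
Already in lowest terms.

8/13


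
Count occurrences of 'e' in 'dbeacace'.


Scanning 'dbeacace' for 'e':
  Position 2: 'e' -> MATCH (count: 1)
  Position 7: 'e' -> MATCH (count: 2)
Total occurrences of 'e': 2

2


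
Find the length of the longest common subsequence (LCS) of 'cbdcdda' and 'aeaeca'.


DP table for LCS of 'cbdcdda' and 'aeaeca':
       a  e  a  e  c  a
    0  0  0  0  0  0  0
  c 0  0  0  0  0  1  1
  b 0  0  0  0  0  1  1
  d 0  0  0  0  0  1  1
  c 0  0  0  0  0  1  1
  d 0  0  0  0  0  1  1
  d 0  0  0  0  0  1  1
  a 0  1  1  1  1  1  2
LCS: 'ca'
LCS length = 2

2


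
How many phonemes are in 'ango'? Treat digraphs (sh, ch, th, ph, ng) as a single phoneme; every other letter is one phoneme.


Parsing 'ango' greedily, digraphs first:
  'a' -> vowel phoneme (phonemes so far: 1)
  'ng' -> digraph (1 consonant phoneme) (phonemes so far: 2)
  'o' -> vowel phoneme (phonemes so far: 3)
Total phonemes: 3

3


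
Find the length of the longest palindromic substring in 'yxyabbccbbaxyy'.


Scanning 'yxyabbccbbaxyy' for palindromic substrings.
Substring at positions 3-10: 'abbccbba'.
Check: reverse('abbccbba') = 'abbccbba' -> palindrome confirmed.
Neighbouring characters ('y' / 'x') break symmetry, so it cannot extend further.
No longer palindromic substring exists; longest length = 8

8


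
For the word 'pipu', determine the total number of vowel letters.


Scanning each character of 'pipu':
  Position 1: 'p' -> consonant (running count: 0)
  Position 2: 'i' -> vowel (running count: 1)
  Position 3: 'p' -> consonant (running count: 1)
  Position 4: 'u' -> vowel (running count: 2)
Total vowels: 2

2


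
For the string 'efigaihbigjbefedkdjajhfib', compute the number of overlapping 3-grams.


String 'efigaihbigjbefedkdjajhfib' has length L = 25.
Number of overlapping n-grams = L - n + 1
Substituting: 25 - 3 + 1 = 23

23


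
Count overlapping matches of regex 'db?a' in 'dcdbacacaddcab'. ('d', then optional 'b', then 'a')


Pattern: db?a means 'd', then optional 'b', then 'a'.
Scanning 'dcdbacacaddcab' position-by-position:
  Pos 0: window 'dcd' -> no
  Pos 1: window 'cdb' -> no
  Pos 2: window 'dba' -> MATCH
  Pos 3: window 'bac' -> no
  Pos 4: window 'aca' -> no
  Pos 5: window 'cac' -> no
  Pos 6: window 'aca' -> no
  Pos 7: window 'cad' -> no
  Pos 8: window 'add' -> no
  Pos 9: window 'ddc' -> no
  Pos 10: window 'dca' -> no
  Pos 11: window 'cab' -> no
  Pos 12: window 'ab' -> no
  Pos 13: window 'b' -> no
Total matches: 1

1


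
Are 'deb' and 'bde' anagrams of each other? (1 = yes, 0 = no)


Sort characters of 'deb': 'bde'
Sort characters of 'bde': 'bde'
Sorted forms match -> they ARE anagrams
Result: 1

1


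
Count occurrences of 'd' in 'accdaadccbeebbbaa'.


Scanning 'accdaadccbeebbbaa' for 'd':
  Position 3: 'd' -> MATCH (count: 1)
  Position 6: 'd' -> MATCH (count: 2)
Total occurrences of 'd': 2

2


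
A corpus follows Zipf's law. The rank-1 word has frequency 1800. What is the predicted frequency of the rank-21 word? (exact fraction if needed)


Zipf's law: freq(rank) = f1 / rank
f1 = 1800, rank = 21
freq = 1800 / 21
GCD(1800, 21) = 3
Simplified: 600/7

600/7


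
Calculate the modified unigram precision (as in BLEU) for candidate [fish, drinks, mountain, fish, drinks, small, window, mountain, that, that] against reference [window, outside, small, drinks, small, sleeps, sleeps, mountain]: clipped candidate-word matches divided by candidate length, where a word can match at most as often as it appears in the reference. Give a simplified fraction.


Reference word counts: {'drinks': 1, 'mountain': 1, 'outside': 1, 'sleeps': 2, 'small': 2, 'window': 1}
Checking each candidate word (with clipping):
  'fish' -> not in reference -> no match (matches: 0)
  'drinks' -> in reference (ref count 1, used 1/1) -> match (matches: 1)
  'mountain' -> in reference (ref count 1, used 1/1) -> match (matches: 2)
  'fish' -> not in reference -> no match (matches: 2)
  'drinks' -> ref count 1 already used up (1/1) -> clipped, no match (matches: 2)
  'small' -> in reference (ref count 2, used 1/2) -> match (matches: 3)
  'window' -> in reference (ref count 1, used 1/1) -> match (matches: 4)
  'mountain' -> ref count 1 already used up (1/1) -> clipped, no match (matches: 4)
  'that' -> not in reference -> no match (matches: 4)
  'that' -> not in reference -> no match (matches: 4)
Clipped matches: 4, Candidate length: 10
Precision = 4/10 = 2/5

2/5


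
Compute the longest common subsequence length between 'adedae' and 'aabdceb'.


DP table for LCS of 'adedae' and 'aabdceb':
       a  a  b  d  c  e  b
    0  0  0  0  0  0  0  0
  a 0  1  1  1  1  1  1  1
  d 0  1  1  1  2  2  2  2
  e 0  1  1  1  2  2  3  3
  d 0  1  1  1  2  2  3  3
  a 0  1  2  2  2  2  3  3
  e 0  1  2  2  2  2  3  3
LCS: 'ade'
LCS length = 3

3


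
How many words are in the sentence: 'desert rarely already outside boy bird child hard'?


Counting words by splitting on spaces:
  Word 1: 'desert'
  Word 2: 'rarely'
  Word 3: 'already'
  Word 4: 'outside'
  Word 5: 'boy'
  Word 6: 'bird'
  Word 7: 'child'
  Word 8: 'hard'
Total words: 8

8


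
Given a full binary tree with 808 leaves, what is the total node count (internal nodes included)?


Leaf nodes (terminals): 808
Internal nodes = n - 1 = 808 - 1 = 807
Total = leaves + internal = 808 + 807 = 1615

1615


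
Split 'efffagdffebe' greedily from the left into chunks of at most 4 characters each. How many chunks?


'efffagdffebe' has 12 characters.
Chunking with max size 4:
  Chunk 1: 'efff' (positions 0-3)
  Chunk 2: 'agdf' (positions 4-7)
  Chunk 3: 'febe' (positions 8-11)
Total chunks: ceil(12 / 4) = 3

3


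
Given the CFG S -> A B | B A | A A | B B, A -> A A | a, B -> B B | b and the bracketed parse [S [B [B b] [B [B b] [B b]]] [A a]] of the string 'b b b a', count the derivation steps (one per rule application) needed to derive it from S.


Every bracketed nonterminal node [X ...] in the tree is produced by exactly one rule application.
Reading the tree off as a leftmost derivation:
  Step 1: S  =>  B A   (applied S -> B A)
  Step 2: B A  =>  B B A   (applied B -> B B)
  Step 3: B B A  =>  b B A   (applied B -> b)
  Step 4: b B A  =>  b B B A   (applied B -> B B)
  Step 5: b B B A  =>  b b B A   (applied B -> b)
  Step 6: b b B A  =>  b b b A   (applied B -> b)
  Step 7: b b b A  =>  b b b a   (applied A -> a)
Final yield: b b b a
Total rewrite steps: 7

7


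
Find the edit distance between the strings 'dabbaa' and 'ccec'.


Building DP table for s1='dabbaa' (len 6) and s2='ccec' (len 4):
       c  c  e  c
    0  1  2  3  4
  d 1  1  2  3  4
  a 2  2  2  3  4
  b 3  3  3  3  4
  b 4  4  4  4  4
  a 5  5  5  5  5
  a 6  6  6  6  6
Edit distance = dp[6][4] = 6

6


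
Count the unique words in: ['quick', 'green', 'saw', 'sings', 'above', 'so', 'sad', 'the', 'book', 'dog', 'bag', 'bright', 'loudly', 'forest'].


Listing all tokens and tracking unique types:
  Token 1: 'quick' -> NEW (unique so far: 1)
  Token 2: 'green' -> NEW (unique so far: 2)
  Token 3: 'saw' -> NEW (unique so far: 3)
  Token 4: 'sings' -> NEW (unique so far: 4)
  Token 5: 'above' -> NEW (unique so far: 5)
  Token 6: 'so' -> NEW (unique so far: 6)
  Token 7: 'sad' -> NEW (unique so far: 7)
  Token 8: 'the' -> NEW (unique so far: 8)
  Token 9: 'book' -> NEW (unique so far: 9)
  Token 10: 'dog' -> NEW (unique so far: 10)
  Token 11: 'bag' -> NEW (unique so far: 11)
  Token 12: 'bright' -> NEW (unique so far: 12)
  Token 13: 'loudly' -> NEW (unique so far: 13)
  Token 14: 'forest' -> NEW (unique so far: 14)
Unique types: ('above', 'bag', 'book', 'bright', 'dog', 'forest', 'green', 'loudly', 'quick', 'sad', 'saw', 'sings', 'so', 'the')
Vocabulary size: 14

14


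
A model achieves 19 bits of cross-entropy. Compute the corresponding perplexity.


Perplexity formula: PP = 2^H
H = 19
PP = 2^19
PP = 2^19 = 524288

524288


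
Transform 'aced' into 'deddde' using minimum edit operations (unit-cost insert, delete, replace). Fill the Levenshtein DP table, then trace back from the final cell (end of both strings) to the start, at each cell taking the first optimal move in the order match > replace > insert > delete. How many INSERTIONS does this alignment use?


Edit distance = 5. Backtracking from cell (4, 6) with preference match > replace > insert > delete,
then listing the resulting alignment 'aced' -> 'deddde' left to right:
  Step 1: insert 'd' [insertion #1]
  Step 2: replace a->e
  Step 3: replace c->d
  Step 4: replace e->d
  Step 5: keep 'd'
  Step 6: insert 'e' [insertion #2]
Total insertions: 2

2


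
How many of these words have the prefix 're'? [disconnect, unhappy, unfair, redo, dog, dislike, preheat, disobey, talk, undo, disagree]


Checking each word for prefix 're':
  'disconnect' -> no (count: 0)
  'unhappy' -> no (count: 0)
  'unfair' -> no (count: 0)
  'redo' -> YES, starts with 're' (count: 1)
  'dog' -> no (count: 1)
  'dislike' -> no (count: 1)
  'preheat' -> no (count: 1)
  'disobey' -> no (count: 1)
  'talk' -> no (count: 1)
  'undo' -> no (count: 1)
  'disagree' -> no (count: 1)
Total with prefix 're': 1

1


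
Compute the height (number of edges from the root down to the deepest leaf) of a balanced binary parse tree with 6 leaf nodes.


In a balanced binary tree with n leaves the deepest leaf is ceil(log2(n)) edges below the root.
log2(6) = 2.5850
ceil(2.5850) = 3
height (edges) = 3

3


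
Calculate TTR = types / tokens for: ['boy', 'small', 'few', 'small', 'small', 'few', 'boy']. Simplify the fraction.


Tokens: 7
Unique types: ('boy', 'few', 'small') = 3
TTR = 3/7
Already in lowest terms.

3/7


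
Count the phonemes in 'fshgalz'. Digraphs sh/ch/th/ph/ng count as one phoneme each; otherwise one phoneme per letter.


Parsing 'fshgalz' greedily, digraphs first:
  'f' -> consonant phoneme (phonemes so far: 1)
  'sh' -> digraph (1 consonant phoneme) (phonemes so far: 2)
  'g' -> consonant phoneme (phonemes so far: 3)
  'a' -> vowel phoneme (phonemes so far: 4)
  'l' -> consonant phoneme (phonemes so far: 5)
  'z' -> consonant phoneme (phonemes so far: 6)
Total phonemes: 6

6


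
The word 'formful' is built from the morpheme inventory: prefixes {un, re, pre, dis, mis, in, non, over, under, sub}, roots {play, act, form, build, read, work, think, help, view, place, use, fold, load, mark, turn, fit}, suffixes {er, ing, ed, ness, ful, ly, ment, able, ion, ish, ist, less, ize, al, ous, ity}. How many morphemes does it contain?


Segmenting 'formful' against the inventory:
  'form' -> root (morpheme 1)
  'ful' -> suffix (morpheme 2)
Total morphemes: 2

2


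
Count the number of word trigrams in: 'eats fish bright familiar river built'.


Word trigrams from [6] words:
  Trigram 1: (eats fish bright)
  Trigram 2: (fish bright familiar)
  Trigram 3: (bright familiar river)
  Trigram 4: (familiar river built)
Total word trigrams: 6 - 2 = 4

4


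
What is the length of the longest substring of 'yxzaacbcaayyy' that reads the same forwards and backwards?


Scanning 'yxzaacbcaayyy' for palindromic substrings.
Substring at positions 3-9: 'aacbcaa'.
Check: reverse('aacbcaa') = 'aacbcaa' -> palindrome confirmed.
Neighbouring characters ('z' / 'y') break symmetry, so it cannot extend further.
No longer palindromic substring exists; longest length = 7

7


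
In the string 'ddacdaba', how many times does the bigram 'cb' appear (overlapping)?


Scanning 'ddacdaba' for bigram 'cb':
  Position 0: 'dd' -> no
  Position 1: 'da' -> no
  Position 2: 'ac' -> no
  Position 3: 'cd' -> no
  Position 4: 'da' -> no
  Position 5: 'ab' -> no
  Position 6: 'ba' -> no
Total matches: 0

0


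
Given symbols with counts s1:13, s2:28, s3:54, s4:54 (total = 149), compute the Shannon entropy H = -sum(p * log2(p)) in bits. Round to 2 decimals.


Computing entropy H = -sum(p_i * log2(p_i)):
  s1: p = 13/149 = 0.0872, -p*log2(p) = 0.3070
  s2: p = 28/149 = 0.1879, -p*log2(p) = 0.4532
  s3: p = 54/149 = 0.3624, -p*log2(p) = 0.5307
  s4: p = 54/149 = 0.3624, -p*log2(p) = 0.5307
H = sum of terms = 1.8216
Rounded to 2 decimals: 1.82

1.82


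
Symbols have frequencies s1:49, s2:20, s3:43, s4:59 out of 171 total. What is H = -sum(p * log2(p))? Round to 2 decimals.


Computing entropy H = -sum(p_i * log2(p_i)):
  s1: p = 49/171 = 0.2865, -p*log2(p) = 0.5167
  s2: p = 20/171 = 0.1170, -p*log2(p) = 0.3621
  s3: p = 43/171 = 0.2515, -p*log2(p) = 0.5008
  s4: p = 59/171 = 0.3450, -p*log2(p) = 0.5297
H = sum of terms = 1.9093
Rounded to 2 decimals: 1.91

1.91


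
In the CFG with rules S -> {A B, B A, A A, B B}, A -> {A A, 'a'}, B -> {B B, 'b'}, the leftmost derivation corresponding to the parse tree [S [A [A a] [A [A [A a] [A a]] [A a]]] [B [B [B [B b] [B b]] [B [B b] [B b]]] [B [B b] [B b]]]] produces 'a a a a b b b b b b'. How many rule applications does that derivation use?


Every bracketed nonterminal node [X ...] in the tree is produced by exactly one rule application.
Reading the tree off as a leftmost derivation:
  Step 1: S  =>  A B   (applied S -> A B)
  Step 2: A B  =>  A A B   (applied A -> A A)
  Step 3: A A B  =>  a A B   (applied A -> a)
  Step 4: a A B  =>  a A A B   (applied A -> A A)
  Step 5: a A A B  =>  a A A A B   (applied A -> A A)
  Step 6: a A A A B  =>  a a A A B   (applied A -> a)
  Step 7: a a A A B  =>  a a a A B   (applied A -> a)
  Step 8: a a a A B  =>  a a a a B   (applied A -> a)
  Step 9: a a a a B  =>  a a a a B B   (applied B -> B B)
  Step 10: a a a a B B  =>  a a a a B B B   (applied B -> B B)
  Step 11: a a a a B B B  =>  a a a a B B B B   (applied B -> B B)
  Step 12: a a a a B B B B  =>  a a a a b B B B   (applied B -> b)
  Step 13: a a a a b B B B  =>  a a a a b b B B   (applied B -> b)
  Step 14: a a a a b b B B  =>  a a a a b b B B B   (applied B -> B B)
  Step 15: a a a a b b B B B  =>  a a a a b b b B B   (applied B -> b)
  Step 16: a a a a b b b B B  =>  a a a a b b b b B   (applied B -> b)
  Step 17: a a a a b b b b B  =>  a a a a b b b b B B   (applied B -> B B)
  Step 18: a a a a b b b b B B  =>  a a a a b b b b b B   (applied B -> b)
  Step 19: a a a a b b b b b B  =>  a a a a b b b b b b   (applied B -> b)
Final yield: a a a a b b b b b b
Total rewrite steps: 19

19


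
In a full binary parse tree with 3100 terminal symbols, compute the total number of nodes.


Leaf nodes (terminals): 3100
Internal nodes = n - 1 = 3100 - 1 = 3099
Total = leaves + internal = 3100 + 3099 = 6199

6199


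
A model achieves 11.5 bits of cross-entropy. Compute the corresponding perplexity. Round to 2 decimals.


Perplexity formula: PP = 2^H
H = 11.5
PP = 2^11.5
Decompose: 2^11.5 = 2^11 * 2^0.5 = 2^11 * sqrt(2)
2^11 = 2048, sqrt(2) ~ 1.4142136
PP ~ 2048 * 1.4142136 = 2896.3094528
Rounded to 2 decimals: 2896.31

2896.31


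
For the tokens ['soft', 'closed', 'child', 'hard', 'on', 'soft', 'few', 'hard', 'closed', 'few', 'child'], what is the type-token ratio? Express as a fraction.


Tokens: 11
Unique types: ('child', 'closed', 'few', 'hard', 'on', 'soft') = 6
TTR = 6/11
Already in lowest terms.

6/11


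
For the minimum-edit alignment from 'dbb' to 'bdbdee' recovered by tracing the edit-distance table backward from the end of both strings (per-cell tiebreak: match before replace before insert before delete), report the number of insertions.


Edit distance = 4. Backtracking from cell (3, 6) with preference match > replace > insert > delete,
then listing the resulting alignment 'dbb' -> 'bdbdee' left to right:
  Step 1: insert 'b' [insertion #1]
  Step 2: keep 'd'
  Step 3: keep 'b'
  Step 4: insert 'd' [insertion #2]
  Step 5: insert 'e' [insertion #3]
  Step 6: replace b->e
Total insertions: 3

3


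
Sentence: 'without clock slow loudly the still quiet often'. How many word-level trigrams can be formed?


Word trigrams from [8] words:
  Trigram 1: (without clock slow)
  Trigram 2: (clock slow loudly)
  Trigram 3: (slow loudly the)
  Trigram 4: (loudly the still)
  Trigram 5: (the still quiet)
  Trigram 6: (still quiet often)
Total word trigrams: 8 - 2 = 6

6


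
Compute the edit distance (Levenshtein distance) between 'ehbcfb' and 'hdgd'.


Building DP table for s1='ehbcfb' (len 6) and s2='hdgd' (len 4):
       h  d  g  d
    0  1  2  3  4
  e 1  1  2  3  4
  h 2  1  2  3  4
  b 3  2  2  3  4
  c 4  3  3  3  4
  f 5  4  4  4  4
  b 6  5  5  5  5
Edit distance = dp[6][4] = 5

5


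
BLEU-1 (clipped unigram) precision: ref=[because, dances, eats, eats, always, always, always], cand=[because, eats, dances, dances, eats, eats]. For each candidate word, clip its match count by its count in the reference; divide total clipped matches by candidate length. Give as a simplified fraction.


Reference word counts: {'always': 3, 'because': 1, 'dances': 1, 'eats': 2}
Checking each candidate word (with clipping):
  'because' -> in reference (ref count 1, used 1/1) -> match (matches: 1)
  'eats' -> in reference (ref count 2, used 1/2) -> match (matches: 2)
  'dances' -> in reference (ref count 1, used 1/1) -> match (matches: 3)
  'dances' -> ref count 1 already used up (1/1) -> clipped, no match (matches: 3)
  'eats' -> in reference (ref count 2, used 2/2) -> match (matches: 4)
  'eats' -> ref count 2 already used up (2/2) -> clipped, no match (matches: 4)
Clipped matches: 4, Candidate length: 6
Precision = 4/6 = 2/3

2/3


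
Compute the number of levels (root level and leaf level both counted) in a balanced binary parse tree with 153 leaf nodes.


In a balanced binary tree with n leaves the deepest leaf is ceil(log2(n)) edges below the root,
so counting node levels inclusive of root and leaves gives ceil(log2(n)) + 1 levels.
log2(153) = 7.2574
ceil(7.2574) = 8
levels = 8 + 1 = 9

9


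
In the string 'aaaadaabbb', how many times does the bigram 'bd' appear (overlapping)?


Scanning 'aaaadaabbb' for bigram 'bd':
  Position 0: 'aa' -> no
  Position 1: 'aa' -> no
  Position 2: 'aa' -> no
  Position 3: 'ad' -> no
  Position 4: 'da' -> no
  Position 5: 'aa' -> no
  Position 6: 'ab' -> no
  Position 7: 'bb' -> no
  Position 8: 'bb' -> no
Total matches: 0

0


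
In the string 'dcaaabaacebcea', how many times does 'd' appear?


Scanning 'dcaaabaacebcea' for 'd':
  Position 0: 'd' -> MATCH (count: 1)
Total occurrences of 'd': 1

1


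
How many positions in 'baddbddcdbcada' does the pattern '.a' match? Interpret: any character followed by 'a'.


Pattern: .a means any character followed by 'a'.
Scanning 'baddbddcdbcada' position-by-position:
  Pos 0: window 'ba' -> MATCH
  Pos 1: window 'ad' -> no
  Pos 2: window 'dd' -> no
  Pos 3: window 'db' -> no
  Pos 4: window 'bd' -> no
  Pos 5: window 'dd' -> no
  Pos 6: window 'dc' -> no
  Pos 7: window 'cd' -> no
  Pos 8: window 'db' -> no
  Pos 9: window 'bc' -> no
  Pos 10: window 'ca' -> MATCH
  Pos 11: window 'ad' -> no
  Pos 12: window 'da' -> MATCH
  Pos 13: window 'a' -> no
Total matches: 3

3


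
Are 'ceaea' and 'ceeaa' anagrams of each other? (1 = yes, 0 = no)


Sort characters of 'ceaea': 'aacee'
Sort characters of 'ceeaa': 'aacee'
Sorted forms match -> they ARE anagrams
Result: 1

1
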